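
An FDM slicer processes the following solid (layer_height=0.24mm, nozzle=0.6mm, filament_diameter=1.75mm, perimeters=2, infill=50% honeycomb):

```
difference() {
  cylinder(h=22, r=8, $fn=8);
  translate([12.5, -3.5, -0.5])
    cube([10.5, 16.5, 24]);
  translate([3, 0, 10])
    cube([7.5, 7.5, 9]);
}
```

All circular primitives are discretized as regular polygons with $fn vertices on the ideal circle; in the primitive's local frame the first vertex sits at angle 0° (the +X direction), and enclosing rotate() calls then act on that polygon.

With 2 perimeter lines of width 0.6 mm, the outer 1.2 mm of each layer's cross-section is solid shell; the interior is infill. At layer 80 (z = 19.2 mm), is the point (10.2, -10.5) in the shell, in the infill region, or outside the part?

outside

At z = 19.2 mm: the r=8 cylinder contributes a regular 8-gon of circumradius 8; the 10.5×16.5 cube at (12.5, -3.5) contributes its full rectangle; the cube at (3, 0) does not reach this height (z outside [10, 19]); After the difference (first − rest): starting from the r=8 cylinder, the 10.5×16.5 cube at (12.5, -3.5) misses the remaining region (no effect) — 1 connected region. Overall, the cross-section is a single solid region. The nearest boundary edge runs (5.66, -5.66)→(-0.00, -8.00); distance from the point to it = 6.64 mm. The point is not inside any of the regions above, so it lies outside the cross-section (6.64 mm from the nearest boundary).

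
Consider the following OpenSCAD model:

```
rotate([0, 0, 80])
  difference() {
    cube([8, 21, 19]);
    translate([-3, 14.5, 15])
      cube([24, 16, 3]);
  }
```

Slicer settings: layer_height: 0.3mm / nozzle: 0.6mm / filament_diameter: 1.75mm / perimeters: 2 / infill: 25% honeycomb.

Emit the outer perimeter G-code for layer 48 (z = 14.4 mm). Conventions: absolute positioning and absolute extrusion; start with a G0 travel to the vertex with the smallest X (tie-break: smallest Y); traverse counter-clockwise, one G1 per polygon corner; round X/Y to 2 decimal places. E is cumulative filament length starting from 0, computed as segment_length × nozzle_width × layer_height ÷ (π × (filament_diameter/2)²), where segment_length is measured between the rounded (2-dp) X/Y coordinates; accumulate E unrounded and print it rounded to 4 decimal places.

G0 X-20.68 Y3.65 Z14.40
G1 X0.00 Y0.00 E1.5715
G1 X1.39 Y7.88 E2.1703
G1 X-19.29 Y11.53 E3.7418
G1 X-20.68 Y3.65 E4.3406

At z = 14.4 mm: the cube is present — its section is the full 8×21 rectangle; the cube at (-3, 14.5) is not intersected at this z (z outside [15, 18]); After the difference (first − rest): none of the subtracted shapes is present at this height, so the 8×21 cube is unchanged — 1 connected region; (whole slice rotated 80° about Z — lengths, areas and connectivity unchanged). The outline is a single polygon with 4 vertices. Extrusion per mm of travel: 0.6 × 0.3 / (π × 0.875²) = 0.074835. Accumulating E over each segment gives final E = 4.3406.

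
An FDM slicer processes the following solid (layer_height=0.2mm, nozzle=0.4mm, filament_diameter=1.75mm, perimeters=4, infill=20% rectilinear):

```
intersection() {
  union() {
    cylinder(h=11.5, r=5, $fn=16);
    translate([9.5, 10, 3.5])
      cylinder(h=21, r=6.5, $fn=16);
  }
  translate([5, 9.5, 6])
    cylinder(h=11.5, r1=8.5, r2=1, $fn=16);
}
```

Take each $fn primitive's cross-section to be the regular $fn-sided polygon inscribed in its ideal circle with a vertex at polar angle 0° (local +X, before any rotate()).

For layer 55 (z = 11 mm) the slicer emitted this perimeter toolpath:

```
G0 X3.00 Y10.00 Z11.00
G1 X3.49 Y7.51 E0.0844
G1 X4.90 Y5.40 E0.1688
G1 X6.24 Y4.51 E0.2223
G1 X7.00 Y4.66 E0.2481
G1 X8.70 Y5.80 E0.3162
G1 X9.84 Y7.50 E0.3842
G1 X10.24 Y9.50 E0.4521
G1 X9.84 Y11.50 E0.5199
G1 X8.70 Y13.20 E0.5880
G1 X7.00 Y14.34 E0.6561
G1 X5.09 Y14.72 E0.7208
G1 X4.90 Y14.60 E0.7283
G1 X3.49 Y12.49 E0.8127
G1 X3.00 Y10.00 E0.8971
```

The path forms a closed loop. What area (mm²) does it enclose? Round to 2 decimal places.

53.45 mm²

Apply the shoelace formula to the sequence of (X, Y) vertices; enclosed area = 53.45 mm².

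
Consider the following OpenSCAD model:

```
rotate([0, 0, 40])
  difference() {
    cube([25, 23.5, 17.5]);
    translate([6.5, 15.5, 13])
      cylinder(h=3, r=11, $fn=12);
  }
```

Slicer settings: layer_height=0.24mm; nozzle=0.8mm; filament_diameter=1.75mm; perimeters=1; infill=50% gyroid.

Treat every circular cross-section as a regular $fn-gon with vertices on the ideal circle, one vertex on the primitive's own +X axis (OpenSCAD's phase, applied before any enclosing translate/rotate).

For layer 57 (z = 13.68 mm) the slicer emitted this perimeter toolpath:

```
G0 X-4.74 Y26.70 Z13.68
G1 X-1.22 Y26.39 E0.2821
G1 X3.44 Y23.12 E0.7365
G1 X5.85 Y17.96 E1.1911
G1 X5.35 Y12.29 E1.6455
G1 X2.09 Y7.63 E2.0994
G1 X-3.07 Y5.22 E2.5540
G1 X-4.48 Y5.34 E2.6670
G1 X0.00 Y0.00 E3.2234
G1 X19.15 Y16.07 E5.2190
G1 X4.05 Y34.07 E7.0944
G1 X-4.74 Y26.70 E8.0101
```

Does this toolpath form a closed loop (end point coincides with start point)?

yes

Start point (G0): (-4.74, 26.70). End point (last G1): the path returns to the start — closed.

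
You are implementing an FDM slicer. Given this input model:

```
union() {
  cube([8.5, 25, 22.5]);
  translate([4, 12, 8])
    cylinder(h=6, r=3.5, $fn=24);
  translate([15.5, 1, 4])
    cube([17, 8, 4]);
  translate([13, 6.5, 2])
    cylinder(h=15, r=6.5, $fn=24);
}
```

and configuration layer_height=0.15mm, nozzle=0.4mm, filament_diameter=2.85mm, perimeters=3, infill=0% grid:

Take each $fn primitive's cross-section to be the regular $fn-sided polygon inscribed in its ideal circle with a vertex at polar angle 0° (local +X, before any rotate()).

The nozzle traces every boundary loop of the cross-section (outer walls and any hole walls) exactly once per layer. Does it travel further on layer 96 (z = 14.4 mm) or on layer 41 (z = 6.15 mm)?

Layer 96 (z = 14.4): the cube (footprint 8.5×25) is included at this height (perimeter 67.00 mm); the cylinder at (4, 12) is not intersected at this z (z outside [8, 14]); the cube at (15.5, 1) is not intersected at this z (z outside [4, 8]); the r=6.5 cylinder at (13, 6.5) contributes a regular 24-gon of circumradius 6.5 (perimeter = 2·24·6.500·sin(180°/24) = 40.72 mm); Merging all regions: the regions partially overlap (shared area 12.57 mm²), so the edge portions inside another operand are dropped and the merged outline is re-measured after clipping — boundary = 87.96 mm. So its perimeter = 87.96 mm. Layer 41 (z = 6.15): the 8.5×25 cube contributes its full rectangle (perimeter 67.00 mm); the cylinder at (4, 12) is not intersected at this z (z outside [8, 14]); the 17×8 cube at (15.5, 1) contributes its full rectangle (perimeter 50.00 mm); the cylinder at (13, 6.5): section is a regular 24-gon, circumradius r=6.5 (perimeter = 2·24·6.500·sin(180°/24) = 40.72 mm); Merging all regions: the regions partially overlap (shared area 38.90 mm²), so the edge portions inside another operand are dropped and the merged outline is re-measured after clipping — boundary = 116.45 mm. So its perimeter = 116.45 mm. Layer 41 is larger (116.45 vs 87.96 mm).

layer 41 (z = 6.15 mm)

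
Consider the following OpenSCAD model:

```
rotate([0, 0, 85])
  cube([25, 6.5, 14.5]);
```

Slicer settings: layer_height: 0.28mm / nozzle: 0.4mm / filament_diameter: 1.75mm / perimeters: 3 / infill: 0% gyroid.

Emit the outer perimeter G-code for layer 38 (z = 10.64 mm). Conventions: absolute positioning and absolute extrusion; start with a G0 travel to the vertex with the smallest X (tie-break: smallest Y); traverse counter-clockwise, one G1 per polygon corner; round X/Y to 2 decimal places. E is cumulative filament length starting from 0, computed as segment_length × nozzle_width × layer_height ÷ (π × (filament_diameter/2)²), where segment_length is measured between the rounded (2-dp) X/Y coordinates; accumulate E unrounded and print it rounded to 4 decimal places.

G0 X-6.48 Y0.57 Z10.64
G1 X0.00 Y0.00 E0.3029
G1 X2.18 Y24.90 E1.4668
G1 X-4.30 Y25.47 E1.7697
G1 X-6.48 Y0.57 E2.9336

At z = 10.64 mm: the 25×6.5 cube contributes its full rectangle; (whole slice rotated 85° about Z — lengths, areas and connectivity unchanged). The outline is a single polygon with 4 vertices. Extrusion per mm of travel: 0.4 × 0.28 / (π × 0.875²) = 0.046564. Accumulating E over each segment gives final E = 2.9336.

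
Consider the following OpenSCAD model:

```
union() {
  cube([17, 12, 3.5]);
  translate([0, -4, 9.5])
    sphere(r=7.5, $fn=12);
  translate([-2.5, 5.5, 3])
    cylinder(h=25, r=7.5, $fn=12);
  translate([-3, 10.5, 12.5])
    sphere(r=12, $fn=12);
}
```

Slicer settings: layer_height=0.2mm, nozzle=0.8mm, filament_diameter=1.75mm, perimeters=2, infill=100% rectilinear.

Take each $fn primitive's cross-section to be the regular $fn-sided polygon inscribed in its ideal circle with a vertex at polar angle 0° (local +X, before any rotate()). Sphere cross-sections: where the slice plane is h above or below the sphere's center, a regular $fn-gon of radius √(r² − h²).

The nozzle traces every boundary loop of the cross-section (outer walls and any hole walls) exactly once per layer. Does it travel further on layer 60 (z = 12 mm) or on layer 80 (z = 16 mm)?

layer 60 (z = 12 mm)

Layer 60 (z = 12): the cube is absent (z outside [0, 3.5]); the r=7.5 sphere at (0, -4) contributes a regular 12-gon of circumradius √(7.5²−2.5²) = 7.071 (perimeter = 2·12·7.071·sin(180°/12) = 43.92 mm); the cylinder at (-2.5, 5.5): section is a regular 12-gon, circumradius r=7.5 (perimeter = 2·12·7.500·sin(180°/12) = 46.59 mm); the r=12 sphere at (-3, 10.5) contributes a regular 12-gon of circumradius √(12²−0.5²) = 11.990 (perimeter = 2·12·11.990·sin(180°/12) = 74.48 mm); Merging all regions: the regions partially overlap (shared area 196.95 mm²), so the edge portions inside another operand are dropped and the merged outline is re-measured after clipping — boundary = 94.65 mm. So its perimeter = 94.65 mm. Layer 80 (z = 16): the cube does not reach this height (z outside [0, 3.5]); the sphere at (0, -4): section is a regular 12-gon, circumradius = √(r²−h²) = √(7.5²−6.5²) = 3.742 (perimeter = 2·12·3.742·sin(180°/12) = 23.24 mm); the cylinder at (-2.5, 5.5): section is a regular 12-gon, circumradius r=7.5 (perimeter = 2·12·7.500·sin(180°/12) = 46.59 mm); the r=12 sphere at (-3, 10.5) slices to a regular 12-gon of circumradius 11.478 (√(r²−h²) with h=3.5 from center) (perimeter = 2·12·11.478·sin(180°/12) = 71.30 mm); Merging all regions: the regions partially overlap (shared area 163.16 mm²), so the edge portions inside another operand are dropped and the merged outline is re-measured after clipping — boundary = 85.66 mm. So its perimeter = 85.66 mm. Layer 60 is larger (94.65 vs 85.66 mm).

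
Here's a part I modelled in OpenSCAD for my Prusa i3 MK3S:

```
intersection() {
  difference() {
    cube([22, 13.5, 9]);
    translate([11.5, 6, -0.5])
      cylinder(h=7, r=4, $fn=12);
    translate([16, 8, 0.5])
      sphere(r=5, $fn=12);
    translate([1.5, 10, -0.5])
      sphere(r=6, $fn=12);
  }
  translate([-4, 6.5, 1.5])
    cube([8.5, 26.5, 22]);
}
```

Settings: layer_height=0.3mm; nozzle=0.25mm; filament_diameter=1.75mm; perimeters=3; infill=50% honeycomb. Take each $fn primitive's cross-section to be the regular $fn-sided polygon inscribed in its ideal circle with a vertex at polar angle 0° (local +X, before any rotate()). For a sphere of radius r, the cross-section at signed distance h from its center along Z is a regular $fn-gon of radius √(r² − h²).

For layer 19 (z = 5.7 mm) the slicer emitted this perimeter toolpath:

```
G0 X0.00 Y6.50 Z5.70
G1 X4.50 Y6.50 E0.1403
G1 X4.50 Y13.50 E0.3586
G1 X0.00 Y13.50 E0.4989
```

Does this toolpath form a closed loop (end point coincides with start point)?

no

Start point (G0): (0.00, 6.50). End point (last G1): the path does not return to the start — open.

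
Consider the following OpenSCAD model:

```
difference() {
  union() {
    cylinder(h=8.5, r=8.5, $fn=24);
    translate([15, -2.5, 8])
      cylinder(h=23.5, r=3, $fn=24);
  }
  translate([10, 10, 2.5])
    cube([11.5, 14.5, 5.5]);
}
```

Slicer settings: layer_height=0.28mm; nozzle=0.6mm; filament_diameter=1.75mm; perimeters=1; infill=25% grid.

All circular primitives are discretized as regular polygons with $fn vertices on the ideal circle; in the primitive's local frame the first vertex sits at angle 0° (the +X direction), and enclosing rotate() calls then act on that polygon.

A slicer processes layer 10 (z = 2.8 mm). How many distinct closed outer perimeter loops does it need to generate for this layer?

1

At z = 2.8 mm: the r=8.5 cylinder gives a regular 24-gon of circumradius 8.5 (constant along its height); the cylinder at (15, -2.5) is not intersected at this z (z outside [8, 31.5]); Merging all regions: only the r=8.5 cylinder is present, so the union is just that shape — 1 connected region; the 11.5×14.5 cube at (10, 10) contributes its full rectangle; Subtracting the remaining from the first: starting from that combined region, the 11.5×14.5 cube at (10, 10) misses the remaining region (no effect) — 1 connected region. The result has 1 disconnected region.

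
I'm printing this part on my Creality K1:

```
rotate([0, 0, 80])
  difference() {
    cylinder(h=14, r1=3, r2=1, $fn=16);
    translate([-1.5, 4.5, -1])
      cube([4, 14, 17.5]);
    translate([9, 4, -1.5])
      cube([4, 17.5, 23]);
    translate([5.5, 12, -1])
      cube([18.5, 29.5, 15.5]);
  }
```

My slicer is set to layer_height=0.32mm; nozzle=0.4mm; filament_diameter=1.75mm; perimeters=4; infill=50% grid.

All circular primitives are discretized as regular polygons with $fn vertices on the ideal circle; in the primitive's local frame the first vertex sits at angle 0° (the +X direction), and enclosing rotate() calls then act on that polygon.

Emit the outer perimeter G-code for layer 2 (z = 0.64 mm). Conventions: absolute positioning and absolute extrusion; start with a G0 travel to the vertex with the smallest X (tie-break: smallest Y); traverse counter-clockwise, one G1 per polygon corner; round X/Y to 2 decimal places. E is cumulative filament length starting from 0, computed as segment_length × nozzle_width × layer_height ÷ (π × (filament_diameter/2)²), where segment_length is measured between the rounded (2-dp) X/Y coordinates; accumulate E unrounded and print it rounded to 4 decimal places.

G0 X-2.86 Y0.51 Z0.64
G1 X-2.84 Y-0.63 E0.0607
G1 X-2.38 Y-1.67 E0.1212
G1 X-1.56 Y-2.45 E0.1814
G1 X-0.51 Y-2.86 E0.2414
G1 X0.63 Y-2.84 E0.3021
G1 X1.67 Y-2.38 E0.3626
G1 X2.45 Y-1.56 E0.4228
G1 X2.86 Y-0.51 E0.4828
G1 X2.84 Y0.63 E0.5435
G1 X2.38 Y1.67 E0.6040
G1 X1.56 Y2.45 E0.6642
G1 X0.51 Y2.86 E0.7242
G1 X-0.63 Y2.84 E0.7849
G1 X-1.67 Y2.38 E0.8454
G1 X-2.45 Y1.56 E0.9056
G1 X-2.86 Y0.51 E0.9656

At z = 0.64 mm: the cone (r1=3→r2=1) has section circumradius 2.909 here — a regular 16-gon; the 4×14 cube at (-1.5, 4.5) contributes its full rectangle; the 4×17.5 cube at (9, 4) contributes its full rectangle; the 18.5×29.5 cube at (5.5, 12) contributes its full rectangle; Taking the first minus the rest: starting from the cone, the 4×14 cube at (-1.5, 4.5) misses the remaining region (no effect); the 4×17.5 cube at (9, 4) misses the remaining region (no effect); the 18.5×29.5 cube at (5.5, 12) misses the remaining region (no effect) — 1 connected region; (rotated 80° about Z; rotation is an isometry so areas/perimeters/island counts are preserved). The outline is a single polygon with 16 vertices. Extrusion per mm of travel: 0.4 × 0.32 / (π × 0.875²) = 0.053216. Accumulating E over each segment gives final E = 0.9656.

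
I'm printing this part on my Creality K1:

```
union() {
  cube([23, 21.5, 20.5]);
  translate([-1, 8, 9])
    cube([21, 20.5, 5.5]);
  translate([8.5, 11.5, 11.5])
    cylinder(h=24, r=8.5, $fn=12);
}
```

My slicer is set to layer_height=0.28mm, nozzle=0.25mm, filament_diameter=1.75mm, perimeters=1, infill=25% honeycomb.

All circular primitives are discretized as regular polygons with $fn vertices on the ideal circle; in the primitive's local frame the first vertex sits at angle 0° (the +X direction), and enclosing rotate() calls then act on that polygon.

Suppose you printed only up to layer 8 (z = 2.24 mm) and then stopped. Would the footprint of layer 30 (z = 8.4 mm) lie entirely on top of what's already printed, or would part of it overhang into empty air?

Compare the two slices. At z = 2.24: the 23×21.5 cube contributes its full rectangle (area 494.50 mm²); the cube at (-1, 8) is not intersected at this z (z outside [9, 14.5]); the cylinder at (8.5, 11.5) is absent (z outside [11.5, 35.5]); Merging all regions: only the 23×21.5 cube is present, so the union is just that shape — area = 494.50 mm². At z = 8.4: the cube (footprint 23×21.5) is included at this height (area 494.50 mm²); the cube at (-1, 8) is not intersected at this z (z outside [9, 14.5]); the cylinder at (8.5, 11.5) does not reach this height (z outside [11.5, 35.5]); Combining (union): only the 23×21.5 cube is present, so the union is just that shape — area = 494.50 mm². Checking containment: the cross-section at z = 8.4 is a subset of the cross-section at z = 2.24.

entirely on top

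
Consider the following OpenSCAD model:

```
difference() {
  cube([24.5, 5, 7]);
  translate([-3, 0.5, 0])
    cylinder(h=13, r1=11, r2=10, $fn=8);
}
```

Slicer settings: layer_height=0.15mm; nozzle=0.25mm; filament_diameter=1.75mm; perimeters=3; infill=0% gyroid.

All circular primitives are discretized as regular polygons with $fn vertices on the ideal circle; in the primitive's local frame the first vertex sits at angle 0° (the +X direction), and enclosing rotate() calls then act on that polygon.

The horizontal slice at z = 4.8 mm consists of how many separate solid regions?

At z = 4.8 mm: the cube is present — its section is the full 24.5×5 rectangle; the cone at (-3, 0.5): at t=0.369 of its height the radius interpolates to r₁+(r₂−r₁)t = 10.631, giving a regular 8-gon of that circumradius; Subtracting the remaining from the first: starting from the 24.5×5 cube, the cone at (-3, 0.5) partially overlaps it — only the 33.91 mm² overlap (of its 319.65 mm²) is removed, clipping the outline — 1 connected region. The result has 1 disconnected region.

1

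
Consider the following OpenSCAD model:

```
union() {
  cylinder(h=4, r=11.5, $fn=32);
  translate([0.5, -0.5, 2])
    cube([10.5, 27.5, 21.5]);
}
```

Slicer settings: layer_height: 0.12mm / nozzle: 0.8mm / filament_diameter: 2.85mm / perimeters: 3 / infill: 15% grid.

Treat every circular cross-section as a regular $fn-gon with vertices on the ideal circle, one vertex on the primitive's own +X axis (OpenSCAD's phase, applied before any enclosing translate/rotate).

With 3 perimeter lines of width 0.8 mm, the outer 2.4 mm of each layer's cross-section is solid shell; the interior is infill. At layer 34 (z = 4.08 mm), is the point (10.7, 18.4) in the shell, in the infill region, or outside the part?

shell

At z = 4.08 mm: the cylinder is not intersected at this z (z outside [0, 4]); the cube at (0.5, -0.5) (footprint 10.5×27.5) is included at this height; Combining (union): only the 10.5×27.5 cube at (0.5, -0.5) is present, so the union is just that shape — 1 connected region. Overall, the cross-section is a single solid region. The nearest boundary edge runs (11.00, -0.50)→(11.00, 27.00); distance from the point to it = 0.30 mm. The point is inside the cross-section, 0.30 mm from the nearest boundary — within the 2.4 mm shell band (3 × 0.8).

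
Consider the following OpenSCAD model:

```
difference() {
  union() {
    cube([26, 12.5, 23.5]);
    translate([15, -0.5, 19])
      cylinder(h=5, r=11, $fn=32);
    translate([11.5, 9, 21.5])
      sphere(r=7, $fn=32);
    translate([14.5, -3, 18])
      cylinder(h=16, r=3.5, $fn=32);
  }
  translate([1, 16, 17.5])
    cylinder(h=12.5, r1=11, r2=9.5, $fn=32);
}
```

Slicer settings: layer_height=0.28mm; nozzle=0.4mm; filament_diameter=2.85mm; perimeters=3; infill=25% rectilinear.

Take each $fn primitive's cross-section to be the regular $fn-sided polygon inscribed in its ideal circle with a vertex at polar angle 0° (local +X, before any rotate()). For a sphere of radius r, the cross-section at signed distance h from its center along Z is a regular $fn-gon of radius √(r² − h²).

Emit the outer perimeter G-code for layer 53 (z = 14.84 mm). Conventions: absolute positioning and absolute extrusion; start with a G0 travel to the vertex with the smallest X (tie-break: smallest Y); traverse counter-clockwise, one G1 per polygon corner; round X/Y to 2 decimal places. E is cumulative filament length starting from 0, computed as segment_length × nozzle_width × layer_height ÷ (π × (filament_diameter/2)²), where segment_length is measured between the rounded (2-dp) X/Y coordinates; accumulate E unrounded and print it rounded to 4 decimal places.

At z = 14.84 mm: the cube (footprint 26×12.5) is included at this height; the cylinder at (15, -0.5) is absent (z outside [19, 24]); the sphere at (11.5, 9): section is a regular 32-gon, circumradius = √(r²−h²) = √(7²−6.66²) = 2.155; the cylinder at (14.5, -3) does not reach this height (z outside [18, 34]); Taking the union: the r=7 sphere at (11.5, 9) lies entirely inside the 26×12.5 cube, so the union is just the 26×12.5 cube — 1 connected region; the cone at (1, 16) is not intersected at this z (z outside [17.5, 30]); Taking the first minus the rest: none of the subtracted shapes is present at this height, so the result so far is unchanged — 1 connected region. The outline is a single polygon with 4 vertices. Extrusion per mm of travel: 0.4 × 0.28 / (π × 1.425²) = 0.017557. Accumulating E over each segment gives final E = 1.3519.

G0 X0.00 Y0.00 Z14.84
G1 X26.00 Y0.00 E0.4565
G1 X26.00 Y12.50 E0.6759
G1 X0.00 Y12.50 E1.1324
G1 X0.00 Y0.00 E1.3519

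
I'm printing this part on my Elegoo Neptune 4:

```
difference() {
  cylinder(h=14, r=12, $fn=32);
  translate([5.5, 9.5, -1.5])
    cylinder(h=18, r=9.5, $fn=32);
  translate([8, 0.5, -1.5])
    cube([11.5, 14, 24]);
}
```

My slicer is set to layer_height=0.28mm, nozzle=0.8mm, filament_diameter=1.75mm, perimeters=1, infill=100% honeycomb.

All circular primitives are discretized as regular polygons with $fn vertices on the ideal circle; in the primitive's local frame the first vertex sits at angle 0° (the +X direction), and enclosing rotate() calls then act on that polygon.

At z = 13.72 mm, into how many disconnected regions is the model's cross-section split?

1

At z = 13.72 mm: the cylinder: section is a regular 32-gon, circumradius r=12; the r=9.5 cylinder at (5.5, 9.5) contributes a regular 32-gon of circumradius 9.5; the cube at (8, 0.5) (footprint 11.5×14) is included at this height; Taking the first minus the rest: starting from the r=12 cylinder, the r=9.5 cylinder at (5.5, 9.5) partially overlaps it — only the 134.18 mm² overlap (of its 281.71 mm²) is removed, clipping the outline; the 11.5×14 cube at (8, 0.5) partially overlaps it — only the 2.83 mm² overlap (of its 161.00 mm²) is removed, clipping the outline — 1 connected region. The result has 1 disconnected region.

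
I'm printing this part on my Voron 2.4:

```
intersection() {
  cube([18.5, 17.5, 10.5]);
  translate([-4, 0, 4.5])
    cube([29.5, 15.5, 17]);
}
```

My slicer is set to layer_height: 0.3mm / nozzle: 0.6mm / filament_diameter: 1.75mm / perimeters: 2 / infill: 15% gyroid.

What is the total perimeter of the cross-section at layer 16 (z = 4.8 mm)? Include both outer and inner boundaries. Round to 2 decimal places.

68.00 mm

At z = 4.8 mm: the cube (footprint 18.5×17.5) is included at this height (perimeter 72.00 mm); the cube at (-4, 0) is present — its section is the full 29.5×15.5 rectangle (perimeter 90.00 mm); Taking the intersection: the 29.5×15.5 cube at (-4, 0) partially overlaps the 18.5×17.5 cube; clipping to the common part keeps 286.75 mm² — boundary = 68.00 mm. Overall, the cross-section is a single solid region. Total boundary length (outer) = 68.00 mm.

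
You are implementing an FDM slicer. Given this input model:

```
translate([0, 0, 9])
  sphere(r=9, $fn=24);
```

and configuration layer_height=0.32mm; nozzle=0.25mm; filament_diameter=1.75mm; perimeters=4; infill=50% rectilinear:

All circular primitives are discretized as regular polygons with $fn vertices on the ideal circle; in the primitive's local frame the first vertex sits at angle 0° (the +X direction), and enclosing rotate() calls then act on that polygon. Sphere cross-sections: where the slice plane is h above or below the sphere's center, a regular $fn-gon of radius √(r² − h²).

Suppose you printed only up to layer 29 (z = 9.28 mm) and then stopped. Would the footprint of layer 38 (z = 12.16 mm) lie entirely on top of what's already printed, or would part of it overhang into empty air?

entirely on top

Compare the two slices. At z = 9.28: the sphere: section is a regular 24-gon, circumradius = √(r²−h²) = √(9²−0.28²) = 8.996 (area = (24/2)·8.996²·sin(360°/24) = 251.33 mm²). At z = 12.16: the r=9 sphere slices to a regular 24-gon of circumradius 8.427 (√(r²−h²) with h=3.16 from center) (area = (24/2)·8.427²·sin(360°/24) = 220.56 mm²). Checking containment: the cross-section at z = 12.16 is a subset of the cross-section at z = 9.28.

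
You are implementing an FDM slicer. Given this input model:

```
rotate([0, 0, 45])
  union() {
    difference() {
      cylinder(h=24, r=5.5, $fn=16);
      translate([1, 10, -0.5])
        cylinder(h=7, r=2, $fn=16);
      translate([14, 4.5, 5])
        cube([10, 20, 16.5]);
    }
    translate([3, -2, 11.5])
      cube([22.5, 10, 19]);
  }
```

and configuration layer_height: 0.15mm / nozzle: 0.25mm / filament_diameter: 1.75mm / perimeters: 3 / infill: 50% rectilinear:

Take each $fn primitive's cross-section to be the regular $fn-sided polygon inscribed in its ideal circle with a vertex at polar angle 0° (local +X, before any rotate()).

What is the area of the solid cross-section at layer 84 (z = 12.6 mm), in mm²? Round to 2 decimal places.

305.27 mm²

At z = 12.6 mm: the r=5.5 cylinder contributes a regular 16-gon of circumradius 5.5 (area = (16/2)·5.500²·sin(360°/16) = 92.61 mm²); the cylinder at (1, 10) is absent (z outside [-0.5, 6.5]); the 10×20 cube at (14, 4.5) contributes its full rectangle (area 200.00 mm²); Subtracting the remaining from the first: starting from the r=5.5 cylinder (92.61 mm²), the 10×20 cube at (14, 4.5) misses the remaining region (no effect) — area = 92.61 mm²; the 22.5×10 cube at (3, -2) contributes its full rectangle (area 225.00 mm²); Taking the union: the regions partially overlap — summed areas 317.61 mm² minus the doubly-counted overlap 12.34 mm² gives 305.27 mm² — area = 305.27 mm²; (whole slice rotated 45° about Z — lengths, areas and connectivity unchanged). Overall, the cross-section is a single solid region. Net area = 305.27 mm².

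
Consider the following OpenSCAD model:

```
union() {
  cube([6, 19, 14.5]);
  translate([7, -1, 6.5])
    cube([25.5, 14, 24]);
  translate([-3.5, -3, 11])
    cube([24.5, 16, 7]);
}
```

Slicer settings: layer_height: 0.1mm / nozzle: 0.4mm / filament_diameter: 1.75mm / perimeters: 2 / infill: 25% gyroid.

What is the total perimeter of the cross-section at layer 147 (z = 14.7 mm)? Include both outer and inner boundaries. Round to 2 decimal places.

104.00 mm

At z = 14.7 mm: the cube is not intersected at this z (z outside [0, 14.5]); the cube at (7, -1) is present — its section is the full 25.5×14 rectangle (perimeter 79.00 mm); the 24.5×16 cube at (-3.5, -3) contributes its full rectangle (perimeter 81.00 mm); Taking the union: the regions partially overlap (shared area 196.00 mm²), so the edge portions inside another operand are dropped and the merged outline is re-measured after clipping — boundary = 104.00 mm. Overall, the cross-section is a single solid region. Total boundary length (outer) = 104.00 mm.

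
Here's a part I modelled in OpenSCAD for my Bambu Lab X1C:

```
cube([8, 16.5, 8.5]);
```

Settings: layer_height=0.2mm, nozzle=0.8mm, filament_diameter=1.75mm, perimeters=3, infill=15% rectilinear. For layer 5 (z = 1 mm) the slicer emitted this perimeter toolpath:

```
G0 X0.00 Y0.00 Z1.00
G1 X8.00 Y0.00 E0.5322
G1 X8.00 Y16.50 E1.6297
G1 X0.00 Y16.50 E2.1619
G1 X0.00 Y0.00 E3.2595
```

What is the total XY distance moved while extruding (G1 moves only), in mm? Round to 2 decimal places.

Sum the Euclidean lengths of each G1 segment: total = 49.00 mm.

49.00 mm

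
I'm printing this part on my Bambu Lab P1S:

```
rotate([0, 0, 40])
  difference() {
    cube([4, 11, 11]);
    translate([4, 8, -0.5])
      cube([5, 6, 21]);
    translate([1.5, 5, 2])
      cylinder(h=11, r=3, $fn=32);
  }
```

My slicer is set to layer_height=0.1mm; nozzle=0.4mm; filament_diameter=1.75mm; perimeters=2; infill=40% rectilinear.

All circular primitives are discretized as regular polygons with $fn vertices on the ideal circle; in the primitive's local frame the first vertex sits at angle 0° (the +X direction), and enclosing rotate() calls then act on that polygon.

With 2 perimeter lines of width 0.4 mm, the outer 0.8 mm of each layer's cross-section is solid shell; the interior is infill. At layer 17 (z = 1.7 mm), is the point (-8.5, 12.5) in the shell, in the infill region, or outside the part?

At z = 1.7 mm: the cube is present — its section is the full 4×11 rectangle; the cube at (4, 8) is present — its section is the full 5×6 rectangle; the cylinder at (1.5, 5) does not reach this height (z outside [2, 13]); Taking the first minus the rest: starting from the 4×11 cube, the 5×6 cube at (4, 8) misses the remaining region (no effect) — 1 connected region; (whole slice rotated 40° about Z — lengths, areas and connectivity unchanged). Overall, the cross-section is a single solid region. Undo the 40° rotation: the query point maps to (1.523, 15.039) in the un-rotated model frame. The nearest boundary edge runs (0.00, 11.00)→(4.00, 11.00); distance from the point to it = 4.04 mm. The point is not inside any of the regions above, so it lies outside the cross-section (4.04 mm from the nearest boundary).

outside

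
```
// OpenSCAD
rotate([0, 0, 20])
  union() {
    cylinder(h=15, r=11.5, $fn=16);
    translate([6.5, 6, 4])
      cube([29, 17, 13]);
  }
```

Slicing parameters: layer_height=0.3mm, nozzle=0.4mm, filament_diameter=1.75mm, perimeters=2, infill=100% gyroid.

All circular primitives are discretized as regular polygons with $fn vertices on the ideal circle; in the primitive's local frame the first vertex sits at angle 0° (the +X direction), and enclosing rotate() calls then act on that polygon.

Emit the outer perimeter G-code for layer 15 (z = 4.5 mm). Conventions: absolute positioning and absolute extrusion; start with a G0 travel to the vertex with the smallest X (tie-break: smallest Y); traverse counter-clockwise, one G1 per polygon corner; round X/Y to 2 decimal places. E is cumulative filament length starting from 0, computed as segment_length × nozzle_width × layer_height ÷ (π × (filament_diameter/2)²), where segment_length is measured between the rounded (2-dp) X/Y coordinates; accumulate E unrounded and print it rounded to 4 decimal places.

G0 X-11.49 Y0.50 Z4.50
G1 X-10.81 Y-3.93 E0.2236
G1 X-8.48 Y-7.77 E0.4477
G1 X-4.86 Y-10.42 E0.6715
G1 X-0.50 Y-11.49 E0.8955
G1 X3.93 Y-10.81 E1.1191
G1 X7.77 Y-8.48 E1.3432
G1 X10.42 Y-4.86 E1.5670
G1 X11.49 Y-0.50 E1.7910
G1 X10.81 Y3.93 E2.0146
G1 X8.48 Y7.77 E2.2387
G1 X6.93 Y8.91 E2.3347
G1 X31.31 Y17.78 E3.6290
G1 X25.49 Y33.75 E4.4770
G1 X-1.76 Y23.84 E5.9236
G1 X2.95 Y10.89 E6.6111
G1 X0.50 Y11.49 E6.7369
G1 X-3.93 Y10.81 E6.9605
G1 X-7.77 Y8.48 E7.1846
G1 X-10.42 Y4.86 E7.4084
G1 X-11.49 Y0.50 E7.6324

At z = 4.5 mm: the cylinder: section is a regular 16-gon, circumradius r=11.5; the 29×17 cube at (6.5, 6) contributes its full rectangle; Taking the union: the regions partially overlap (shared area 5.89 mm²), so overlapping operands fuse into one piece — 1 connected region; (whole slice rotated 20° about Z — lengths, areas and connectivity unchanged). The outline is a single polygon with 20 vertices. Extrusion per mm of travel: 0.4 × 0.3 / (π × 0.875²) = 0.049890. Accumulating E over each segment gives final E = 7.6324.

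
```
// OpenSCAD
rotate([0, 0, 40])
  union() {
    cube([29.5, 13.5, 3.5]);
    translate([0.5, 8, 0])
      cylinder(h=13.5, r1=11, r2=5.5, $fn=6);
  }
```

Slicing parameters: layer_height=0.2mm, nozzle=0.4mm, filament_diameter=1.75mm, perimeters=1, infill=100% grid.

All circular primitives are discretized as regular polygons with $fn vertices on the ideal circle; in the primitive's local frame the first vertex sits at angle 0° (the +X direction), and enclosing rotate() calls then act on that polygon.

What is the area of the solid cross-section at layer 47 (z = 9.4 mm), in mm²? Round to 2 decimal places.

133.58 mm²

At z = 9.4 mm: the cube is absent (z outside [0, 3.5]); the cone at (0.5, 8): at t=0.696 of its height the radius interpolates to r₁+(r₂−r₁)t = 7.170, giving a regular 6-gon of that circumradius (area = (6/2)·7.170²·sin(360°/6) = 133.58 mm²); Combining (union): only the cone at (0.5, 8) is present, so the union is just that shape — area = 133.58 mm²; (whole slice rotated 40° about Z — lengths, areas and connectivity unchanged). Overall, the cross-section is a single solid region. Net area = 133.58 mm².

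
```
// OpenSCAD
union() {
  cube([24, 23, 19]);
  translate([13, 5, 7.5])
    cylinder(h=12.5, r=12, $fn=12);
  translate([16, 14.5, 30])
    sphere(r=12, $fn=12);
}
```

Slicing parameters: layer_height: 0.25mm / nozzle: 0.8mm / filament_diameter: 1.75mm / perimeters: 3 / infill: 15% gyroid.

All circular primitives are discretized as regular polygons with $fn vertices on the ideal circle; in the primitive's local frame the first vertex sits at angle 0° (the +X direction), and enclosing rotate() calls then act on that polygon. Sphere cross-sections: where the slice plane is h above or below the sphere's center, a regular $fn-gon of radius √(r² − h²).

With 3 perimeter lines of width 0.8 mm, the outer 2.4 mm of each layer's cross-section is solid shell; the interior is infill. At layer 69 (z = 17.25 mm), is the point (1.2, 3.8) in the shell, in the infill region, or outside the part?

shell

At z = 17.25 mm: the cube is present — its section is the full 24×23 rectangle; the r=12 cylinder at (13, 5) contributes a regular 12-gon of circumradius 12; the sphere at (16, 14.5) is not intersected at this z (|z−center|=12.750 > r=12); Taking the union: the regions partially overlap (shared area 325.57 mm²), so overlapping operands fuse into one piece — 1 connected region. Overall, the cross-section is a single solid region. The nearest boundary edge runs (0.00, 0.00)→(0.00, 23.00); distance from the point to it = 1.20 mm. The point is inside the cross-section, 1.20 mm from the nearest boundary — within the 2.4 mm shell band (3 × 0.8).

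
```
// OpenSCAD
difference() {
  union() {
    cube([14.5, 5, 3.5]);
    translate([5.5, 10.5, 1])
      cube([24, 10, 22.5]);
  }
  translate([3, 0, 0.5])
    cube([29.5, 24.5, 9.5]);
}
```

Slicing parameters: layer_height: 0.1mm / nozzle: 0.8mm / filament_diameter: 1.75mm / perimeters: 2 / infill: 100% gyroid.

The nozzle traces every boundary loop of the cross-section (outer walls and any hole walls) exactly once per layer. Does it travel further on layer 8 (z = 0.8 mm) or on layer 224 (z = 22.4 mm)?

layer 224 (z = 22.4 mm)

Layer 8 (z = 0.8): the 14.5×5 cube contributes its full rectangle (perimeter 39.00 mm); the cube at (5.5, 10.5) does not reach this height (z outside [1, 23.5]); Taking the union: only the 14.5×5 cube is present, so the union is just that shape — boundary = 39.00 mm; the 29.5×24.5 cube at (3, 0) contributes its full rectangle (perimeter 108.00 mm); Taking the first minus the rest: starting from the result so far, the 29.5×24.5 cube at (3, 0) partially overlaps it — only the 57.50 mm² overlap (of its 722.75 mm²) is removed, clipping the outline — boundary = 16.00 mm. So its perimeter = 16.00 mm. Layer 224 (z = 22.4): the cube is not intersected at this z (z outside [0, 3.5]); the 24×10 cube at (5.5, 10.5) contributes its full rectangle (perimeter 68.00 mm); Merging all regions: only the 24×10 cube at (5.5, 10.5) is present, so the union is just that shape — boundary = 68.00 mm; the cube at (3, 0) does not reach this height (z outside [0.5, 10]); Taking the first minus the rest: none of the subtracted shapes is present at this height, so the result so far is unchanged — boundary = 68.00 mm. So its perimeter = 68.00 mm. Layer 224 is larger (68.00 vs 16.00 mm).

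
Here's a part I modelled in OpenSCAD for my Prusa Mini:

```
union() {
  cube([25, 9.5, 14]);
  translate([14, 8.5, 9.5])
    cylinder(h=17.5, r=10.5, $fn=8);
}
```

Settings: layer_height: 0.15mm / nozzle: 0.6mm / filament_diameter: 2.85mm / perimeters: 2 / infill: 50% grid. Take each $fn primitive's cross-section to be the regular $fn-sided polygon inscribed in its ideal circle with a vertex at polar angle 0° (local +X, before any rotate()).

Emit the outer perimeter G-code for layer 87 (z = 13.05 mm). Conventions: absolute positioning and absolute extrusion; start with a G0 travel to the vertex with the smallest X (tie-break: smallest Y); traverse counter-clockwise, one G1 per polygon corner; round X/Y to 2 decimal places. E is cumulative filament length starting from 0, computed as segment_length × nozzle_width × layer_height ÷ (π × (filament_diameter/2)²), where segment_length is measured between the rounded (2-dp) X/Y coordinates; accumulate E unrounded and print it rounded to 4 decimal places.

At z = 13.05 mm: the 25×9.5 cube contributes its full rectangle; the r=10.5 cylinder at (14, 8.5) gives a regular 8-gon of circumradius 10.5 (constant along its height); Merging all regions: the regions partially overlap (shared area 166.85 mm²), so overlapping operands fuse into one piece — 1 connected region. The outline is a single polygon with 12 vertices. Extrusion per mm of travel: 0.6 × 0.15 / (π × 1.425²) = 0.014108. Accumulating E over each segment gives final E = 1.1228.

G0 X0.00 Y0.00 Z13.05
G1 X9.17 Y0.00 E0.1294
G1 X14.00 Y-2.00 E0.2031
G1 X18.83 Y0.00 E0.2769
G1 X25.00 Y0.00 E0.3639
G1 X25.00 Y9.50 E0.4979
G1 X24.09 Y9.50 E0.5108
G1 X21.42 Y15.92 E0.6089
G1 X14.00 Y19.00 E0.7222
G1 X6.58 Y15.92 E0.8356
G1 X3.91 Y9.50 E0.9337
G1 X0.00 Y9.50 E0.9888
G1 X0.00 Y0.00 E1.1228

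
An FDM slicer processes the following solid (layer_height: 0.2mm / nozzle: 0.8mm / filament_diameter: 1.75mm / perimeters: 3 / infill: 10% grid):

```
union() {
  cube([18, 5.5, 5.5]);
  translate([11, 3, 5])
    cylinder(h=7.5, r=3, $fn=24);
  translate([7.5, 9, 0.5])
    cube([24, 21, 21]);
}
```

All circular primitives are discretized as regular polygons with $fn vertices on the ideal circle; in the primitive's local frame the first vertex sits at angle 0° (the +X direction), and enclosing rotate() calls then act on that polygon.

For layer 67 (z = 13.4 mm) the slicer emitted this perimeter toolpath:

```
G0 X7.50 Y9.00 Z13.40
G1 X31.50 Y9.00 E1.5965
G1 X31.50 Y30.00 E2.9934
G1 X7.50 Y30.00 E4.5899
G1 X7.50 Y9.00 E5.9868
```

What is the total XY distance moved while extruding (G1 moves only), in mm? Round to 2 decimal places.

90.00 mm

Sum the Euclidean lengths of each G1 segment: total = 90.00 mm.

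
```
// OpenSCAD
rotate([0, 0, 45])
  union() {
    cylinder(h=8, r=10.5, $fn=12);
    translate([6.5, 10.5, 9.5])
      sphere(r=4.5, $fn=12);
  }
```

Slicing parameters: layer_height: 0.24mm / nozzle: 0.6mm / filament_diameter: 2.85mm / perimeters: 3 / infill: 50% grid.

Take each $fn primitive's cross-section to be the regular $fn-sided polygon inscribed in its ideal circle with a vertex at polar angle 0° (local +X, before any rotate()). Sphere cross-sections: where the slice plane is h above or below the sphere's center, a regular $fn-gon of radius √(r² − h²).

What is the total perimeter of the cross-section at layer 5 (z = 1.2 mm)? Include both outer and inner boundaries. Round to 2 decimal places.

At z = 1.2 mm: the r=10.5 cylinder contributes a regular 12-gon of circumradius 10.5 (perimeter = 2·12·10.500·sin(180°/12) = 65.22 mm); the sphere at (6.5, 10.5) is absent (|z−center|=8.300 > r=4.5); Merging all regions: only the r=10.5 cylinder is present, so the union is just that shape — boundary = 65.22 mm; (rotated 45° about Z; rotation is an isometry so areas/perimeters/island counts are preserved). Overall, the cross-section is a single solid region. Total boundary length (outer) = 65.22 mm.

65.22 mm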